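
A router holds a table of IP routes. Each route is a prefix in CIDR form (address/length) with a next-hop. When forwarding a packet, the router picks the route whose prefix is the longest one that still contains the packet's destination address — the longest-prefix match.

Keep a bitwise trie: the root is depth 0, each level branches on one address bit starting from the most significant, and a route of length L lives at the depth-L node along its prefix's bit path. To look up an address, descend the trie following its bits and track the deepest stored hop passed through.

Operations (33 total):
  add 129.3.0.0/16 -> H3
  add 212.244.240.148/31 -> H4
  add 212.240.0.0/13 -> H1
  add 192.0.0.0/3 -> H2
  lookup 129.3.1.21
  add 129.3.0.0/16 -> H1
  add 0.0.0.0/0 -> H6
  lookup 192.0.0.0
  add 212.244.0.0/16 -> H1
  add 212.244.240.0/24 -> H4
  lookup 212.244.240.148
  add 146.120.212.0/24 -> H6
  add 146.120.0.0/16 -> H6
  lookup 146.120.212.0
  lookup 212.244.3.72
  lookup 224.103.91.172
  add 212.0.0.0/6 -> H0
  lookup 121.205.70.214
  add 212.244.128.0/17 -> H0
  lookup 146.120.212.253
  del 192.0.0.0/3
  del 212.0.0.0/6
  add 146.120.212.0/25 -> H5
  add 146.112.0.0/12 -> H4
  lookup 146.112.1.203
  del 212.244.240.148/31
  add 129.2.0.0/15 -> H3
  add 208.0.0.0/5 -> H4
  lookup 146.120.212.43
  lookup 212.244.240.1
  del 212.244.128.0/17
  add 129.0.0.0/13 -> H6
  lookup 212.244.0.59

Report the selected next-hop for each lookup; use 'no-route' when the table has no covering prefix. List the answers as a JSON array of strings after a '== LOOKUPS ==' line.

Trace:
  + 129.3.0.0/16 (H3) depth=16
  + 212.244.240.148/31 (H4) depth=31
  + 212.240.0.0/13 (H1) depth=13
  + 192.0.0.0/3 (H2) depth=3
  lookup 129.3.1.21: bits 1000000100000011 walk d0:-→d1:-→d2:-→d3:-→d4:-→d5:-→d6:-→d7:-→d8:-→d9:-→d10:-→d11:-→d12:-→d13:-→d14:-→d15:-→d16:H3 -> H3
  + 129.3.0.0/16 (H1) depth=16
  + 0.0.0.0/0 (H6) depth=0
  lookup 192.0.0.0: bits 110 walk d0:H6→d1:-→d2:-→d3:H2 -> H2
  + 212.244.0.0/16 (H1) depth=16
  + 212.244.240.0/24 (H4) depth=24
  lookup 212.244.240.148: bits 1101010011110100111100001001010 walk d0:H6→d1:-→d2:-→d3:H2→d4:-→d5:-→d6:-→d7:-→d8:-→d9:-→d10:-→d11:-→d12:-→d13:H1→d14:-→d15:-→d16:H1→d17:-→d18:-→d19:-→d20:-→d21:-→d22:-→d23:-→d24:H4→d25:-→d26:-→d27:-→d28:-→d29:-→d30:-→d31:H4 -> H4
  + 146.120.212.0/24 (H6) depth=24
  + 146.120.0.0/16 (H6) depth=16
  lookup 146.120.212.0: bits 100100100111100011010100 walk d0:H6→d1:-→d2:-→d3:-→d4:-→d5:-→d6:-→d7:-→d8:-→d9:-→d10:-→d11:-→d12:-→d13:-→d14:-→d15:-→d16:H6→d17:-→d18:-→d19:-→d20:-→d21:-→d22:-→d23:-→d24:H6 -> H6
  lookup 212.244.3.72: bits 1101010011110100 walk d0:H6→d1:-→d2:-→d3:H2→d4:-→d5:-→d6:-→d7:-→d8:-→d9:-→d10:-→d11:-→d12:-→d13:H1→d14:-→d15:-→d16:H1 -> H1
  lookup 224.103.91.172: bits 11 walk d0:H6→d1:-→d2:- -> H6
  + 212.0.0.0/6 (H0) depth=6
  lookup 121.205.70.214: bits ε walk d0:H6 -> H6
  + 212.244.128.0/17 (H0) depth=17
  lookup 146.120.212.253: bits 100100100111100011010100 walk d0:H6→d1:-→d2:-→d3:-→d4:-→d5:-→d6:-→d7:-→d8:-→d9:-→d10:-→d11:-→d12:-→d13:-→d14:-→d15:-→d16:H6→d17:-→d18:-→d19:-→d20:-→d21:-→d22:-→d23:-→d24:H6 -> H6
  del 192.0.0.0/3 (clear depth 3)
  del 212.0.0.0/6 (clear depth 6)
  + 146.120.212.0/25 (H5) depth=25
  + 146.112.0.0/12 (H4) depth=12
  lookup 146.112.1.203: bits 100100100111 walk d0:H6→d1:-→d2:-→d3:-→d4:-→d5:-→d6:-→d7:-→d8:-→d9:-→d10:-→d11:-→d12:H4 -> H4
  del 212.244.240.148/31 (clear depth 31)
  + 129.2.0.0/15 (H3) depth=15
  + 208.0.0.0/5 (H4) depth=5
  lookup 146.120.212.43: bits 1001001001111000110101000 walk d0:H6→d1:-→d2:-→d3:-→d4:-→d5:-→d6:-→d7:-→d8:-→d9:-→d10:-→d11:-→d12:H4→d13:-→d14:-→d15:-→d16:H6→d17:-→d18:-→d19:-→d20:-→d21:-→d22:-→d23:-→d24:H6→d25:H5 -> H5
  lookup 212.244.240.1: bits 110101001111010011110000 walk d0:H6→d1:-→d2:-→d3:-→d4:-→d5:H4→d6:-→d7:-→d8:-→d9:-→d10:-→d11:-→d12:-→d13:H1→d14:-→d15:-→d16:H1→d17:H0→d18:-→d19:-→d20:-→d21:-→d22:-→d23:-→d24:H4 -> H4
  del 212.244.128.0/17 (clear depth 17)
  + 129.0.0.0/13 (H6) depth=13
  lookup 212.244.0.59: bits 1101010011110100 walk d0:H6→d1:-→d2:-→d3:-→d4:-→d5:H4→d6:-→d7:-→d8:-→d9:-→d10:-→d11:-→d12:-→d13:H1→d14:-→d15:-→d16:H1 -> H1

== LOOKUPS ==
["H3","H2","H4","H6","H1","H6","H6","H6","H4","H5","H4","H1"]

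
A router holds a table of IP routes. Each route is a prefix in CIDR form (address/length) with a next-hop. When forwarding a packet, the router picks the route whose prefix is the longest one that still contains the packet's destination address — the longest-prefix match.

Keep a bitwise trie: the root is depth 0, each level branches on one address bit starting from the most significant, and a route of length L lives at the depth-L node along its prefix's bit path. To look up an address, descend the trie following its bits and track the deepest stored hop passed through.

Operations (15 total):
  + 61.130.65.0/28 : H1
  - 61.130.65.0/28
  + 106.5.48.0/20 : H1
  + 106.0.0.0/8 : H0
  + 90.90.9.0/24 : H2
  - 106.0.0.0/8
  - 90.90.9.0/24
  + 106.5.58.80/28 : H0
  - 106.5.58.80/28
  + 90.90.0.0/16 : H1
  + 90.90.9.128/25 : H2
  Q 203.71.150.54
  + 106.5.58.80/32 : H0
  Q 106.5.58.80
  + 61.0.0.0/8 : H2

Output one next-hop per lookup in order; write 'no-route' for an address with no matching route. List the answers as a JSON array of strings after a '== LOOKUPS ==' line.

Apply in order:
  + 61.130.65.0/28 (H1) depth=28
  del 61.130.65.0/28 (clear depth 28)
  + 106.5.48.0/20 (H1) depth=20
  + 106.0.0.0/8 (H0) depth=8
  + 90.90.9.0/24 (H2) depth=24
  del 106.0.0.0/8 (clear depth 8)
  del 90.90.9.0/24 (clear depth 24)
  + 106.5.58.80/28 (H0) depth=28
  del 106.5.58.80/28 (clear depth 28)
  + 90.90.0.0/16 (H1) depth=16
  + 90.90.9.128/25 (H2) depth=25
  lookup 203.71.150.54: bits ε walk d0:- -> no-route
  + 106.5.58.80/32 (H0) depth=32
  lookup 106.5.58.80: bits 01101010000001010011101001010000 walk d0:-→d1:-→d2:-→d3:-→d4:-→d5:-→d6:-→d7:-→d8:-→d9:-→d10:-→d11:-→d12:-→d13:-→d14:-→d15:-→d16:-→d17:-→d18:-→d19:-→d20:H1→d21:-→d22:-→d23:-→d24:-→d25:-→d26:-→d27:-→d28:-→d29:-→d30:-→d31:-→d32:H0 -> H0
  + 61.0.0.0/8 (H2) depth=8

== LOOKUPS ==
["no-route","H0"]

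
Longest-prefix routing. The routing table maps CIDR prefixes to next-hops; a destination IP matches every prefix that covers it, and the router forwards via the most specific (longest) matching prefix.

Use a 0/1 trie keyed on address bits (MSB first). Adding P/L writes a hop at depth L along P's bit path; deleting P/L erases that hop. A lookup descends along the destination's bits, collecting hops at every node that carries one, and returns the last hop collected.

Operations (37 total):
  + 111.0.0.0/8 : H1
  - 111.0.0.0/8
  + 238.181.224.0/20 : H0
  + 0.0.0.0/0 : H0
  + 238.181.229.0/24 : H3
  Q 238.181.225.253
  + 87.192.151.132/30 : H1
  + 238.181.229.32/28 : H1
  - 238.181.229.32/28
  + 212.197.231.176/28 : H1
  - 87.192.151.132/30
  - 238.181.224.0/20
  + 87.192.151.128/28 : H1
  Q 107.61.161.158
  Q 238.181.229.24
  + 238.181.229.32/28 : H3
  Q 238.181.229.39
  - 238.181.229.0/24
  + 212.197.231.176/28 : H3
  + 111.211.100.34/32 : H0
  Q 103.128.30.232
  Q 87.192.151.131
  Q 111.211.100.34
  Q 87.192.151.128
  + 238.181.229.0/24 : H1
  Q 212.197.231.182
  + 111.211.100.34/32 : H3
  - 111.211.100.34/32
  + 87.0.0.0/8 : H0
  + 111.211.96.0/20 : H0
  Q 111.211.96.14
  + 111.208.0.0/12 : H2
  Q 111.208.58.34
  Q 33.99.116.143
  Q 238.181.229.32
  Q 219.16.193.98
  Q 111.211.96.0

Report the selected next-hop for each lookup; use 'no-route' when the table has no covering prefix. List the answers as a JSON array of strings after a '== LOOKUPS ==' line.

Apply in order:
  + 111.0.0.0/8 (H1) depth=8
  del 111.0.0.0/8 (clear depth 8)
  + 238.181.224.0/20 (H0) depth=20
  + 0.0.0.0/0 (H0) depth=0
  + 238.181.229.0/24 (H3) depth=24
  Q 238.181.225.253: descend 111011101011010111100 ; hops seen [H0,H0] ; pick H0
  + 87.192.151.132/30 (H1) depth=30
  + 238.181.229.32/28 (H1) depth=28
  del 238.181.229.32/28 (clear depth 28)
  + 212.197.231.176/28 (H1) depth=28
  del 87.192.151.132/30 (clear depth 30)
  del 238.181.224.0/20 (clear depth 20)
  + 87.192.151.128/28 (H1) depth=28
  Q 107.61.161.158: descend 01101 ; hops seen [H0] ; pick H0
  Q 238.181.229.24: descend 11101110101101011110010100 ; hops seen [H0,H3] ; pick H3
  + 238.181.229.32/28 (H3) depth=28
  Q 238.181.229.39: descend 1110111010110101111001010010 ; hops seen [H0,H3,H3] ; pick H3
  del 238.181.229.0/24 (clear depth 24)
  + 212.197.231.176/28 (H3) depth=28
  + 111.211.100.34/32 (H0) depth=32
  Q 103.128.30.232: descend 0110 ; hops seen [H0] ; pick H0
  Q 87.192.151.131: descend 01010111110000001001011110000 ; hops seen [H0,H1] ; pick H1
  Q 111.211.100.34: descend 01101111110100110110010000100010 ; hops seen [H0,H0] ; pick H0
  Q 87.192.151.128: descend 01010111110000001001011110000 ; hops seen [H0,H1] ; pick H1
  + 238.181.229.0/24 (H1) depth=24
  Q 212.197.231.182: descend 1101010011000101111001111011 ; hops seen [H0,H3] ; pick H3
  + 111.211.100.34/32 (H3) depth=32
  del 111.211.100.34/32 (clear depth 32)
  + 87.0.0.0/8 (H0) depth=8
  + 111.211.96.0/20 (H0) depth=20
  Q 111.211.96.14: descend 011011111101001101100 ; hops seen [H0,H0] ; pick H0
  + 111.208.0.0/12 (H2) depth=12
  Q 111.208.58.34: descend 01101111110100 ; hops seen [H0,H2] ; pick H2
  Q 33.99.116.143: descend 0 ; hops seen [H0] ; pick H0
  Q 238.181.229.32: descend 1110111010110101111001010010 ; hops seen [H0,H1,H3] ; pick H3
  Q 219.16.193.98: descend 1101 ; hops seen [H0] ; pick H0
  Q 111.211.96.0: descend 011011111101001101100 ; hops seen [H0,H2,H0] ; pick H0

== LOOKUPS ==
["H0","H0","H3","H3","H0","H1","H0","H1","H3","H0","H2","H0","H3","H0","H0"]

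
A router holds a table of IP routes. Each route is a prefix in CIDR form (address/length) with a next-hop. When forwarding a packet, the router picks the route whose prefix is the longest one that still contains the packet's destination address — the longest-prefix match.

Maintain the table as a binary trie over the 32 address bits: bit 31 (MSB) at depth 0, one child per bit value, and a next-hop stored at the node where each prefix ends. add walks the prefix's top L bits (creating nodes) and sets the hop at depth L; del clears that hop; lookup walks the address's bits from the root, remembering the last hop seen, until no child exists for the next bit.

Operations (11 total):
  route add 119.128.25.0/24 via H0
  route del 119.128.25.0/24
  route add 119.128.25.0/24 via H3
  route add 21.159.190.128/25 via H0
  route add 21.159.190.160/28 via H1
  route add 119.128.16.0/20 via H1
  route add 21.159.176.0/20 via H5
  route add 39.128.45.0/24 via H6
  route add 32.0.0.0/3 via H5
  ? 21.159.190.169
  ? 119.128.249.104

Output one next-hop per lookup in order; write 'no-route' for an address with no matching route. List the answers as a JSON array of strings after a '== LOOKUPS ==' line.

Trace:
  + 119.128.25.0/24 (H0) depth=24
  - 119.128.25.0/24 clear@24
  + 119.128.25.0/24 (H3) depth=24
  + 21.159.190.128/25 (H0) depth=25
  + 21.159.190.160/28 (H1) depth=28
  + 119.128.16.0/20 (H1) depth=20
  + 21.159.176.0/20 (H5) depth=20
  + 39.128.45.0/24 (H6) depth=24
  + 32.0.0.0/3 (H5) depth=3
  Q 21.159.190.169: descend 0001010110011111101111101010 ; hops seen [H5,H0,H1] ; pick H1
  Q 119.128.249.104: descend 0111011110000000 ; hops seen [∅] ; pick no-route

== LOOKUPS ==
["H1","no-route"]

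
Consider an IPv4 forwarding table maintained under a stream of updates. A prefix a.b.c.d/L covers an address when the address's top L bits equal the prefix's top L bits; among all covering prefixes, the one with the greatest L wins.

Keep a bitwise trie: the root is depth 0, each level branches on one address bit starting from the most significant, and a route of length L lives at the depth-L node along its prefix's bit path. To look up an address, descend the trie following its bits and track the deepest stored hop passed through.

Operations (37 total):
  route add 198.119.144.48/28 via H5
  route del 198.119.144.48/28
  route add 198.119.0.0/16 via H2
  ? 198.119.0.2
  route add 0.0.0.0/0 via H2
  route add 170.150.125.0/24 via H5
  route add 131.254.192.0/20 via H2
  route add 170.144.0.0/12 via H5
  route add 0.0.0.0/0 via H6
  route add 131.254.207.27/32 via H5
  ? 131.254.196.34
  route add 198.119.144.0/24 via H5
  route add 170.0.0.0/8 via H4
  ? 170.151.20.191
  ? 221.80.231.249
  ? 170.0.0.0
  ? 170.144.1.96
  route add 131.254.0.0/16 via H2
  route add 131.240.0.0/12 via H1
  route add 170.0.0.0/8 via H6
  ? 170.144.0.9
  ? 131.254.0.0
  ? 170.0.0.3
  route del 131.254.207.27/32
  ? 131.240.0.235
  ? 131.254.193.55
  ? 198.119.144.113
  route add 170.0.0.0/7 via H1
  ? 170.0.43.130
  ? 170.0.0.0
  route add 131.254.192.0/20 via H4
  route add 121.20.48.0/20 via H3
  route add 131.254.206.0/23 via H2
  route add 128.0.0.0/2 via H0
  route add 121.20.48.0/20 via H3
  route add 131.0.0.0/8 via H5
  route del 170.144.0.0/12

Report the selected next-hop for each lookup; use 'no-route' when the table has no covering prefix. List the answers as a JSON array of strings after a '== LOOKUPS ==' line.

Trace:
  + 198.119.144.48/28 (H5) depth=28
  del 198.119.144.48/28 (clear depth 28)
  + 198.119.0.0/16 (H2) depth=16
  Q 198.119.0.2: descend 1100011001110111 ; hops seen [H2] ; pick H2
  + 0.0.0.0/0 (H2) depth=0
  + 170.150.125.0/24 (H5) depth=24
  + 131.254.192.0/20 (H2) depth=20
  + 170.144.0.0/12 (H5) depth=12
  + 0.0.0.0/0 (H6) depth=0
  + 131.254.207.27/32 (H5) depth=32
  Q 131.254.196.34: descend 10000011111111101100 ; hops seen [H6,H2] ; pick H2
  + 198.119.144.0/24 (H5) depth=24
  + 170.0.0.0/8 (H4) depth=8
  Q 170.151.20.191: descend 101010101001011 ; hops seen [H6,H4,H5] ; pick H5
  Q 221.80.231.249: descend 110 ; hops seen [H6] ; pick H6
  Q 170.0.0.0: descend 10101010 ; hops seen [H6,H4] ; pick H4
  Q 170.144.1.96: descend 1010101010010 ; hops seen [H6,H4,H5] ; pick H5
  + 131.254.0.0/16 (H2) depth=16
  + 131.240.0.0/12 (H1) depth=12
  + 170.0.0.0/8 (H6) depth=8
  Q 170.144.0.9: descend 1010101010010 ; hops seen [H6,H6,H5] ; pick H5
  Q 131.254.0.0: descend 1000001111111110 ; hops seen [H6,H1,H2] ; pick H2
  Q 170.0.0.3: descend 10101010 ; hops seen [H6,H6] ; pick H6
  del 131.254.207.27/32 (clear depth 32)
  Q 131.240.0.235: descend 100000111111 ; hops seen [H6,H1] ; pick H1
  Q 131.254.193.55: descend 10000011111111101100 ; hops seen [H6,H1,H2,H2] ; pick H2
  Q 198.119.144.113: descend 1100011001110111100100000 ; hops seen [H6,H2,H5] ; pick H5
  + 170.0.0.0/7 (H1) depth=7
  Q 170.0.43.130: descend 10101010 ; hops seen [H6,H1,H6] ; pick H6
  Q 170.0.0.0: descend 10101010 ; hops seen [H6,H1,H6] ; pick H6
  + 131.254.192.0/20 (H4) depth=20
  + 121.20.48.0/20 (H3) depth=20
  + 131.254.206.0/23 (H2) depth=23
  + 128.0.0.0/2 (H0) depth=2
  + 121.20.48.0/20 (H3) depth=20
  + 131.0.0.0/8 (H5) depth=8
  del 170.144.0.0/12 (clear depth 12)

== LOOKUPS ==
["H2","H2","H5","H6","H4","H5","H5","H2","H6","H1","H2","H5","H6","H6"]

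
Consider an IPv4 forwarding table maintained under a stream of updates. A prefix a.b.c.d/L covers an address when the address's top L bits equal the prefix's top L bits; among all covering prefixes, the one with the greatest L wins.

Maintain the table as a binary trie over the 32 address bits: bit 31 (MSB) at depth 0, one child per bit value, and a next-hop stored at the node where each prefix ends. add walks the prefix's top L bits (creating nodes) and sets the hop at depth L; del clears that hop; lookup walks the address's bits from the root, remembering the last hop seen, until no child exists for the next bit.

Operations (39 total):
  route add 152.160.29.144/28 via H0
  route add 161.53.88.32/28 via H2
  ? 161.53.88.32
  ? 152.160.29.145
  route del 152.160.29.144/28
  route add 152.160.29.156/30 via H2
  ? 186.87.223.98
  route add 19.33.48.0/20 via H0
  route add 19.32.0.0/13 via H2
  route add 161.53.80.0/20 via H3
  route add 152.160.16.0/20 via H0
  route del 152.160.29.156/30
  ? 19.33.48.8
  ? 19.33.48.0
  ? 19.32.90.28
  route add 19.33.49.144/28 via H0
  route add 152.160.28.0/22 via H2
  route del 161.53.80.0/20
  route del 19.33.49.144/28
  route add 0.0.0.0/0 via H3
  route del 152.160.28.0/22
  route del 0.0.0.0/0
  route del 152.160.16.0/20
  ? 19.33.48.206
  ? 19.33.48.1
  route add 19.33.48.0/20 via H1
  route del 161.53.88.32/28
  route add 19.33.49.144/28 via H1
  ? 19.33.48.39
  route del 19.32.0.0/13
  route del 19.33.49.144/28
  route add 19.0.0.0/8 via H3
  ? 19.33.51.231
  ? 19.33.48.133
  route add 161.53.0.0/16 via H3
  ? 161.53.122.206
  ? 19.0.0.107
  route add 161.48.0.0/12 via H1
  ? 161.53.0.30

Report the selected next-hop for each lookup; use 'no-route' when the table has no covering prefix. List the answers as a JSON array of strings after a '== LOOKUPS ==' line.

Process each operation:
  add 152.160.29.144/28 -> H0 at depth 28
  add 161.53.88.32/28 -> H2 at depth 28
  lookup 161.53.88.32: bits 1010000100110101010110000010 walk d0:-→d1:-→d2:-→d3:-→d4:-→d5:-→d6:-→d7:-→d8:-→d9:-→d10:-→d11:-→d12:-→d13:-→d14:-→d15:-→d16:-→d17:-→d18:-→d19:-→d20:-→d21:-→d22:-→d23:-→d24:-→d25:-→d26:-→d27:-→d28:H2 -> H2
  lookup 152.160.29.145: bits 1001100010100000000111011001 walk d0:-→d1:-→d2:-→d3:-→d4:-→d5:-→d6:-→d7:-→d8:-→d9:-→d10:-→d11:-→d12:-→d13:-→d14:-→d15:-→d16:-→d17:-→d18:-→d19:-→d20:-→d21:-→d22:-→d23:-→d24:-→d25:-→d26:-→d27:-→d28:H0 -> H0
  del 152.160.29.144/28 (clear depth 28)
  add 152.160.29.156/30 -> H2 at depth 30
  lookup 186.87.223.98: bits 101 walk d0:-→d1:-→d2:-→d3:- -> no-route
  add 19.33.48.0/20 -> H0 at depth 20
  add 19.32.0.0/13 -> H2 at depth 13
  add 161.53.80.0/20 -> H3 at depth 20
  add 152.160.16.0/20 -> H0 at depth 20
  del 152.160.29.156/30 (clear depth 30)
  lookup 19.33.48.8: bits 00010011001000010011 walk d0:-→d1:-→d2:-→d3:-→d4:-→d5:-→d6:-→d7:-→d8:-→d9:-→d10:-→d11:-→d12:-→d13:H2→d14:-→d15:-→d16:-→d17:-→d18:-→d19:-→d20:H0 -> H0
  lookup 19.33.48.0: bits 00010011001000010011 walk d0:-→d1:-→d2:-→d3:-→d4:-→d5:-→d6:-→d7:-→d8:-→d9:-→d10:-→d11:-→d12:-→d13:H2→d14:-→d15:-→d16:-→d17:-→d18:-→d19:-→d20:H0 -> H0
  lookup 19.32.90.28: bits 000100110010000 walk d0:-→d1:-→d2:-→d3:-→d4:-→d5:-→d6:-→d7:-→d8:-→d9:-→d10:-→d11:-→d12:-→d13:H2→d14:-→d15:- -> H2
  add 19.33.49.144/28 -> H0 at depth 28
  add 152.160.28.0/22 -> H2 at depth 22
  del 161.53.80.0/20 (clear depth 20)
  del 19.33.49.144/28 (clear depth 28)
  add 0.0.0.0/0 -> H3 at depth 0
  del 152.160.28.0/22 (clear depth 22)
  del 0.0.0.0/0 (clear depth 0)
  del 152.160.16.0/20 (clear depth 20)
  lookup 19.33.48.206: bits 00010011001000010011000 walk d0:-→d1:-→d2:-→d3:-→d4:-→d5:-→d6:-→d7:-→d8:-→d9:-→d10:-→d11:-→d12:-→d13:H2→d14:-→d15:-→d16:-→d17:-→d18:-→d19:-→d20:H0→d21:-→d22:-→d23:- -> H0
  lookup 19.33.48.1: bits 00010011001000010011000 walk d0:-→d1:-→d2:-→d3:-→d4:-→d5:-→d6:-→d7:-→d8:-→d9:-→d10:-→d11:-→d12:-→d13:H2→d14:-→d15:-→d16:-→d17:-→d18:-→d19:-→d20:H0→d21:-→d22:-→d23:- -> H0
  add 19.33.48.0/20 -> H1 at depth 20
  del 161.53.88.32/28 (clear depth 28)
  add 19.33.49.144/28 -> H1 at depth 28
  lookup 19.33.48.39: bits 00010011001000010011000 walk d0:-→d1:-→d2:-→d3:-→d4:-→d5:-→d6:-→d7:-→d8:-→d9:-→d10:-→d11:-→d12:-→d13:H2→d14:-→d15:-→d16:-→d17:-→d18:-→d19:-→d20:H1→d21:-→d22:-→d23:- -> H1
  del 19.32.0.0/13 (clear depth 13)
  del 19.33.49.144/28 (clear depth 28)
  add 19.0.0.0/8 -> H3 at depth 8
  lookup 19.33.51.231: bits 0001001100100001001100 walk d0:-→d1:-→d2:-→d3:-→d4:-→d5:-→d6:-→d7:-→d8:H3→d9:-→d10:-→d11:-→d12:-→d13:-→d14:-→d15:-→d16:-→d17:-→d18:-→d19:-→d20:H1→d21:-→d22:- -> H1
  lookup 19.33.48.133: bits 00010011001000010011000 walk d0:-→d1:-→d2:-→d3:-→d4:-→d5:-→d6:-→d7:-→d8:H3→d9:-→d10:-→d11:-→d12:-→d13:-→d14:-→d15:-→d16:-→d17:-→d18:-→d19:-→d20:H1→d21:-→d22:-→d23:- -> H1
  add 161.53.0.0/16 -> H3 at depth 16
  lookup 161.53.122.206: bits 101000010011010101 walk d0:-→d1:-→d2:-→d3:-→d4:-→d5:-→d6:-→d7:-→d8:-→d9:-→d10:-→d11:-→d12:-→d13:-→d14:-→d15:-→d16:H3→d17:-→d18:- -> H3
  lookup 19.0.0.107: bits 0001001100 walk d0:-→d1:-→d2:-→d3:-→d4:-→d5:-→d6:-→d7:-→d8:H3→d9:-→d10:- -> H3
  add 161.48.0.0/12 -> H1 at depth 12
  lookup 161.53.0.30: bits 10100001001101010 walk d0:-→d1:-→d2:-→d3:-→d4:-→d5:-→d6:-→d7:-→d8:-→d9:-→d10:-→d11:-→d12:H1→d13:-→d14:-→d15:-→d16:H3→d17:- -> H3

== LOOKUPS ==
["H2","H0","no-route","H0","H0","H2","H0","H0","H1","H1","H1","H3","H3","H3"]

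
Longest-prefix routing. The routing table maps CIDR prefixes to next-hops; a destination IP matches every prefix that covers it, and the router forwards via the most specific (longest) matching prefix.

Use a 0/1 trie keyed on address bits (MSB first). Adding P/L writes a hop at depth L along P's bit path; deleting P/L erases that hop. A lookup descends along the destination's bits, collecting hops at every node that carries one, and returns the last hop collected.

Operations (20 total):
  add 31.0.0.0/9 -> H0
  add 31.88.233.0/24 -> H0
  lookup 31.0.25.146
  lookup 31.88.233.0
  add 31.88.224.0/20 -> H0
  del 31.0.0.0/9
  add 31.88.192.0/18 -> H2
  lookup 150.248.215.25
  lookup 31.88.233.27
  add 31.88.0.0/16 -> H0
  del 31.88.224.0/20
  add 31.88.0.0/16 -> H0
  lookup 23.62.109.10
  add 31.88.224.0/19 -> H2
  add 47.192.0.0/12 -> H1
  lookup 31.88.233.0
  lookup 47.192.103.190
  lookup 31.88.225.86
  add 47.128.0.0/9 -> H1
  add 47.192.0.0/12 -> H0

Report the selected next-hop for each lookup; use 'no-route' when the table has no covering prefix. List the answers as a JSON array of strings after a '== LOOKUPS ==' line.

Trace:
  + 31.0.0.0/9 (H0) depth=9
  + 31.88.233.0/24 (H0) depth=24
  ? 31.0.25.146  path d0:-→d1:-→d2:-→d3:-→d4:-→d5:-→d6:-→d7:-→d8:-→d9:H0  best=H0
  ? 31.88.233.0  path d0:-→d1:-→d2:-→d3:-→d4:-→d5:-→d6:-→d7:-→d8:-→d9:H0→d10:-→d11:-→d12:-→d13:-→d14:-→d15:-→d16:-→d17:-→d18:-→d19:-→d20:-→d21:-→d22:-→d23:-→d24:H0  best=H0
  + 31.88.224.0/20 (H0) depth=20
  del 31.0.0.0/9 (clear depth 9)
  + 31.88.192.0/18 (H2) depth=18
  ? 150.248.215.25  path d0:-  best=no-route
  ? 31.88.233.27  path d0:-→d1:-→d2:-→d3:-→d4:-→d5:-→d6:-→d7:-→d8:-→d9:-→d10:-→d11:-→d12:-→d13:-→d14:-→d15:-→d16:-→d17:-→d18:H2→d19:-→d20:H0→d21:-→d22:-→d23:-→d24:H0  best=H0
  + 31.88.0.0/16 (H0) depth=16
  del 31.88.224.0/20 (clear depth 20)
  + 31.88.0.0/16 (H0) depth=16
  ? 23.62.109.10  path d0:-→d1:-→d2:-→d3:-→d4:-  best=no-route
  + 31.88.224.0/19 (H2) depth=19
  + 47.192.0.0/12 (H1) depth=12
  ? 31.88.233.0  path d0:-→d1:-→d2:-→d3:-→d4:-→d5:-→d6:-→d7:-→d8:-→d9:-→d10:-→d11:-→d12:-→d13:-→d14:-→d15:-→d16:H0→d17:-→d18:H2→d19:H2→d20:-→d21:-→d22:-→d23:-→d24:H0  best=H0
  ? 47.192.103.190  path d0:-→d1:-→d2:-→d3:-→d4:-→d5:-→d6:-→d7:-→d8:-→d9:-→d10:-→d11:-→d12:H1  best=H1
  ? 31.88.225.86  path d0:-→d1:-→d2:-→d3:-→d4:-→d5:-→d6:-→d7:-→d8:-→d9:-→d10:-→d11:-→d12:-→d13:-→d14:-→d15:-→d16:H0→d17:-→d18:H2→d19:H2→d20:-  best=H2
  + 47.128.0.0/9 (H1) depth=9
  + 47.192.0.0/12 (H0) depth=12

== LOOKUPS ==
["H0","H0","no-route","H0","no-route","H0","H1","H2"]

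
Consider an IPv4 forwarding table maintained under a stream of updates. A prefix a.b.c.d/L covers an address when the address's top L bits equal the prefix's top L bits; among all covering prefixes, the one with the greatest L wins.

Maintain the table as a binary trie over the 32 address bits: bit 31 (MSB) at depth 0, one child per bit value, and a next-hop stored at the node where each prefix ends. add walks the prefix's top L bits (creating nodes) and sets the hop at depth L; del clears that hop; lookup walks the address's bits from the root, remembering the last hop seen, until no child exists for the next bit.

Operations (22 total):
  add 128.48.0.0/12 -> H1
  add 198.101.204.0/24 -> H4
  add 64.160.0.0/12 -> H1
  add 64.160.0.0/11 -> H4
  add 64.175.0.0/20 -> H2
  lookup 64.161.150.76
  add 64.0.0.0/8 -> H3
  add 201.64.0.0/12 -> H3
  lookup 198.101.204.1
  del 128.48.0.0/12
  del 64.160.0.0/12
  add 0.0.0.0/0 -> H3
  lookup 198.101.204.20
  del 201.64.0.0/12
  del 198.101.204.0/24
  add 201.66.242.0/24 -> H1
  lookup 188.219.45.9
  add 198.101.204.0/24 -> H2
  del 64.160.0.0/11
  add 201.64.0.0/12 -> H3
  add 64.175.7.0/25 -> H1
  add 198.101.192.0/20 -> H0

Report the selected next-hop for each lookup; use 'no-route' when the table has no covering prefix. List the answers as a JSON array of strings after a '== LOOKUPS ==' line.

Apply in order:
  + 128.48.0.0/12 (H1) depth=12
  + 198.101.204.0/24 (H4) depth=24
  + 64.160.0.0/12 (H1) depth=12
  + 64.160.0.0/11 (H4) depth=11
  + 64.175.0.0/20 (H2) depth=20
  lookup 64.161.150.76: bits 010000001010 walk d0:-→d1:-→d2:-→d3:-→d4:-→d5:-→d6:-→d7:-→d8:-→d9:-→d10:-→d11:H4→d12:H1 -> H1
  + 64.0.0.0/8 (H3) depth=8
  + 201.64.0.0/12 (H3) depth=12
  lookup 198.101.204.1: bits 110001100110010111001100 walk d0:-→d1:-→d2:-→d3:-→d4:-→d5:-→d6:-→d7:-→d8:-→d9:-→d10:-→d11:-→d12:-→d13:-→d14:-→d15:-→d16:-→d17:-→d18:-→d19:-→d20:-→d21:-→d22:-→d23:-→d24:H4 -> H4
  - 128.48.0.0/12 clear@12
  - 64.160.0.0/12 clear@12
  + 0.0.0.0/0 (H3) depth=0
  lookup 198.101.204.20: bits 110001100110010111001100 walk d0:H3→d1:-→d2:-→d3:-→d4:-→d5:-→d6:-→d7:-→d8:-→d9:-→d10:-→d11:-→d12:-→d13:-→d14:-→d15:-→d16:-→d17:-→d18:-→d19:-→d20:-→d21:-→d22:-→d23:-→d24:H4 -> H4
  - 201.64.0.0/12 clear@12
  - 198.101.204.0/24 clear@24
  + 201.66.242.0/24 (H1) depth=24
  lookup 188.219.45.9: bits 10 walk d0:H3→d1:-→d2:- -> H3
  + 198.101.204.0/24 (H2) depth=24
  - 64.160.0.0/11 clear@11
  + 201.64.0.0/12 (H3) depth=12
  + 64.175.7.0/25 (H1) depth=25
  + 198.101.192.0/20 (H0) depth=20

== LOOKUPS ==
["H1","H4","H4","H3"]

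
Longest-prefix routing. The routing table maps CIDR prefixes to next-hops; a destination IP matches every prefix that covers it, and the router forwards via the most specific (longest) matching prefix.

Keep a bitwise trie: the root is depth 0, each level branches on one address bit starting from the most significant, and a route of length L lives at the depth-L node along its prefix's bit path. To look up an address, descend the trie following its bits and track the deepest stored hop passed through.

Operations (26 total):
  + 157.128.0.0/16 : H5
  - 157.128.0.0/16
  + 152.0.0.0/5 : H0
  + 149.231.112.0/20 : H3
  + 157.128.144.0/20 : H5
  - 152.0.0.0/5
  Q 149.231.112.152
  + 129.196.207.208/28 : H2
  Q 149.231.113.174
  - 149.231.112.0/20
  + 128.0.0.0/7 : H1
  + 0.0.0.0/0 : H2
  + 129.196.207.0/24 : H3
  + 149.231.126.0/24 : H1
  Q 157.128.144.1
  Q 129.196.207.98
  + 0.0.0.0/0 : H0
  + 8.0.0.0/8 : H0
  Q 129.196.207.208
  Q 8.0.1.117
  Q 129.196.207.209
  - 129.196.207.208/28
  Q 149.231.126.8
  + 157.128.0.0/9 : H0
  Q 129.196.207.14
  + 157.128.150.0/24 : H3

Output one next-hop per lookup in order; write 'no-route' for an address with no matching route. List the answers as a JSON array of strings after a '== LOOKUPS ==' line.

Apply in order:
  + 157.128.0.0/16 (H5) depth=16
  del 157.128.0.0/16 (clear depth 16)
  + 152.0.0.0/5 (H0) depth=5
  + 149.231.112.0/20 (H3) depth=20
  + 157.128.144.0/20 (H5) depth=20
  del 152.0.0.0/5 (clear depth 5)
  lookup 149.231.112.152: bits 10010101111001110111 walk d0:-→d1:-→d2:-→d3:-→d4:-→d5:-→d6:-→d7:-→d8:-→d9:-→d10:-→d11:-→d12:-→d13:-→d14:-→d15:-→d16:-→d17:-→d18:-→d19:-→d20:H3 -> H3
  + 129.196.207.208/28 (H2) depth=28
  lookup 149.231.113.174: bits 10010101111001110111 walk d0:-→d1:-→d2:-→d3:-→d4:-→d5:-→d6:-→d7:-→d8:-→d9:-→d10:-→d11:-→d12:-→d13:-→d14:-→d15:-→d16:-→d17:-→d18:-→d19:-→d20:H3 -> H3
  del 149.231.112.0/20 (clear depth 20)
  + 128.0.0.0/7 (H1) depth=7
  + 0.0.0.0/0 (H2) depth=0
  + 129.196.207.0/24 (H3) depth=24
  + 149.231.126.0/24 (H1) depth=24
  lookup 157.128.144.1: bits 10011101100000001001 walk d0:H2→d1:-→d2:-→d3:-→d4:-→d5:-→d6:-→d7:-→d8:-→d9:-→d10:-→d11:-→d12:-→d13:-→d14:-→d15:-→d16:-→d17:-→d18:-→d19:-→d20:H5 -> H5
  lookup 129.196.207.98: bits 100000011100010011001111 walk d0:H2→d1:-→d2:-→d3:-→d4:-→d5:-→d6:-→d7:H1→d8:-→d9:-→d10:-→d11:-→d12:-→d13:-→d14:-→d15:-→d16:-→d17:-→d18:-→d19:-→d20:-→d21:-→d22:-→d23:-→d24:H3 -> H3
  + 0.0.0.0/0 (H0) depth=0
  + 8.0.0.0/8 (H0) depth=8
  lookup 129.196.207.208: bits 1000000111000100110011111101 walk d0:H0→d1:-→d2:-→d3:-→d4:-→d5:-→d6:-→d7:H1→d8:-→d9:-→d10:-→d11:-→d12:-→d13:-→d14:-→d15:-→d16:-→d17:-→d18:-→d19:-→d20:-→d21:-→d22:-→d23:-→d24:H3→d25:-→d26:-→d27:-→d28:H2 -> H2
  lookup 8.0.1.117: bits 00001000 walk d0:H0→d1:-→d2:-→d3:-→d4:-→d5:-→d6:-→d7:-→d8:H0 -> H0
  lookup 129.196.207.209: bits 1000000111000100110011111101 walk d0:H0→d1:-→d2:-→d3:-→d4:-→d5:-→d6:-→d7:H1→d8:-→d9:-→d10:-→d11:-→d12:-→d13:-→d14:-→d15:-→d16:-→d17:-→d18:-→d19:-→d20:-→d21:-→d22:-→d23:-→d24:H3→d25:-→d26:-→d27:-→d28:H2 -> H2
  del 129.196.207.208/28 (clear depth 28)
  lookup 149.231.126.8: bits 100101011110011101111110 walk d0:H0→d1:-→d2:-→d3:-→d4:-→d5:-→d6:-→d7:-→d8:-→d9:-→d10:-→d11:-→d12:-→d13:-→d14:-→d15:-→d16:-→d17:-→d18:-→d19:-→d20:-→d21:-→d22:-→d23:-→d24:H1 -> H1
  + 157.128.0.0/9 (H0) depth=9
  lookup 129.196.207.14: bits 100000011100010011001111 walk d0:H0→d1:-→d2:-→d3:-→d4:-→d5:-→d6:-→d7:H1→d8:-→d9:-→d10:-→d11:-→d12:-→d13:-→d14:-→d15:-→d16:-→d17:-→d18:-→d19:-→d20:-→d21:-→d22:-→d23:-→d24:H3 -> H3
  + 157.128.150.0/24 (H3) depth=24

== LOOKUPS ==
["H3","H3","H5","H3","H2","H0","H2","H1","H3"]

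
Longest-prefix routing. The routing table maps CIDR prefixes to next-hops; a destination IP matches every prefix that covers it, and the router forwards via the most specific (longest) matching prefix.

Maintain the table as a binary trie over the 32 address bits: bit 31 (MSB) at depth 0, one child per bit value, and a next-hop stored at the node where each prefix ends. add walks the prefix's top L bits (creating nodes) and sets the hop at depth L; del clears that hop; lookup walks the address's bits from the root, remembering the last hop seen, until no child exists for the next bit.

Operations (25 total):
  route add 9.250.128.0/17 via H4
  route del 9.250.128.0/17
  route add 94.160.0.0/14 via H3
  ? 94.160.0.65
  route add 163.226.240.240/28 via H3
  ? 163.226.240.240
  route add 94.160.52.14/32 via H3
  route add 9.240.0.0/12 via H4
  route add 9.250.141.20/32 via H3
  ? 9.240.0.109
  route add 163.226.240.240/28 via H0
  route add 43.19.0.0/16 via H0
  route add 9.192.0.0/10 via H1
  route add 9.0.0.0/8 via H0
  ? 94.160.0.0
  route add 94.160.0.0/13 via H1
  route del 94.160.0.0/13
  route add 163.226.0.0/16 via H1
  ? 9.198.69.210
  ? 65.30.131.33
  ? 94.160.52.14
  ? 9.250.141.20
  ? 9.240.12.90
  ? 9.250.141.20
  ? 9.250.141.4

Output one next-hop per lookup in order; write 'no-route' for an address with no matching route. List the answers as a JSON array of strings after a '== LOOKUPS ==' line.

Process each operation:
  + 9.250.128.0/17 (H4) depth=17
  - 9.250.128.0/17 clear@17
  + 94.160.0.0/14 (H3) depth=14
  ? 94.160.0.65  path d0:-→d1:-→d2:-→d3:-→d4:-→d5:-→d6:-→d7:-→d8:-→d9:-→d10:-→d11:-→d12:-→d13:-→d14:H3  best=H3
  + 163.226.240.240/28 (H3) depth=28
  ? 163.226.240.240  path d0:-→d1:-→d2:-→d3:-→d4:-→d5:-→d6:-→d7:-→d8:-→d9:-→d10:-→d11:-→d12:-→d13:-→d14:-→d15:-→d16:-→d17:-→d18:-→d19:-→d20:-→d21:-→d22:-→d23:-→d24:-→d25:-→d26:-→d27:-→d28:H3  best=H3
  + 94.160.52.14/32 (H3) depth=32
  + 9.240.0.0/12 (H4) depth=12
  + 9.250.141.20/32 (H3) depth=32
  ? 9.240.0.109  path d0:-→d1:-→d2:-→d3:-→d4:-→d5:-→d6:-→d7:-→d8:-→d9:-→d10:-→d11:-→d12:H4  best=H4
  + 163.226.240.240/28 (H0) depth=28
  + 43.19.0.0/16 (H0) depth=16
  + 9.192.0.0/10 (H1) depth=10
  + 9.0.0.0/8 (H0) depth=8
  ? 94.160.0.0  path d0:-→d1:-→d2:-→d3:-→d4:-→d5:-→d6:-→d7:-→d8:-→d9:-→d10:-→d11:-→d12:-→d13:-→d14:H3→d15:-→d16:-→d17:-→d18:-  best=H3
  + 94.160.0.0/13 (H1) depth=13
  - 94.160.0.0/13 clear@13
  + 163.226.0.0/16 (H1) depth=16
  ? 9.198.69.210  path d0:-→d1:-→d2:-→d3:-→d4:-→d5:-→d6:-→d7:-→d8:H0→d9:-→d10:H1  best=H1
  ? 65.30.131.33  path d0:-→d1:-→d2:-→d3:-  best=no-route
  ? 94.160.52.14  path d0:-→d1:-→d2:-→d3:-→d4:-→d5:-→d6:-→d7:-→d8:-→d9:-→d10:-→d11:-→d12:-→d13:-→d14:H3→d15:-→d16:-→d17:-→d18:-→d19:-→d20:-→d21:-→d22:-→d23:-→d24:-→d25:-→d26:-→d27:-→d28:-→d29:-→d30:-→d31:-→d32:H3  best=H3
  ? 9.250.141.20  path d0:-→d1:-→d2:-→d3:-→d4:-→d5:-→d6:-→d7:-→d8:H0→d9:-→d10:H1→d11:-→d12:H4→d13:-→d14:-→d15:-→d16:-→d17:-→d18:-→d19:-→d20:-→d21:-→d22:-→d23:-→d24:-→d25:-→d26:-→d27:-→d28:-→d29:-→d30:-→d31:-→d32:H3  best=H3
  ? 9.240.12.90  path d0:-→d1:-→d2:-→d3:-→d4:-→d5:-→d6:-→d7:-→d8:H0→d9:-→d10:H1→d11:-→d12:H4  best=H4
  ? 9.250.141.20  path d0:-→d1:-→d2:-→d3:-→d4:-→d5:-→d6:-→d7:-→d8:H0→d9:-→d10:H1→d11:-→d12:H4→d13:-→d14:-→d15:-→d16:-→d17:-→d18:-→d19:-→d20:-→d21:-→d22:-→d23:-→d24:-→d25:-→d26:-→d27:-→d28:-→d29:-→d30:-→d31:-→d32:H3  best=H3
  ? 9.250.141.4  path d0:-→d1:-→d2:-→d3:-→d4:-→d5:-→d6:-→d7:-→d8:H0→d9:-→d10:H1→d11:-→d12:H4→d13:-→d14:-→d15:-→d16:-→d17:-→d18:-→d19:-→d20:-→d21:-→d22:-→d23:-→d24:-→d25:-→d26:-→d27:-  best=H4

== LOOKUPS ==
["H3","H3","H4","H3","H1","no-route","H3","H3","H4","H3","H4"]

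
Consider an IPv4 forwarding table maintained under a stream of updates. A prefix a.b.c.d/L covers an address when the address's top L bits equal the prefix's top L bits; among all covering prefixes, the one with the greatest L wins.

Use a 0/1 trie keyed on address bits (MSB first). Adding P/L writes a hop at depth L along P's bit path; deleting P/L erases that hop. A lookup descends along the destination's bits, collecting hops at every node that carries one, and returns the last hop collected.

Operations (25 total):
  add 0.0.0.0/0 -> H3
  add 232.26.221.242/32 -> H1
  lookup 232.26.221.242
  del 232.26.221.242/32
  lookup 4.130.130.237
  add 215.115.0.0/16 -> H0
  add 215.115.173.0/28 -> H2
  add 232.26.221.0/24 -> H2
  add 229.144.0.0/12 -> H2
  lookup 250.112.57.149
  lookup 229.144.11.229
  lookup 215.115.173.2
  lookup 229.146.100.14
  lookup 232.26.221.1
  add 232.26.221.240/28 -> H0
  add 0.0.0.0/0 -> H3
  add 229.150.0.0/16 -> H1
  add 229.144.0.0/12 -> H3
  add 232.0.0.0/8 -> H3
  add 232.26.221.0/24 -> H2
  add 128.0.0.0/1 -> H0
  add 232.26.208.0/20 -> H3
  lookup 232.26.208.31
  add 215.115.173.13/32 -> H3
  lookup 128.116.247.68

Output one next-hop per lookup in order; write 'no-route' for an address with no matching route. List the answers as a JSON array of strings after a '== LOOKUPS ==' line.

Trace:
  + 0.0.0.0/0 (H3) depth=0
  + 232.26.221.242/32 (H1) depth=32
  lookup 232.26.221.242: bits 11101000000110101101110111110010 walk d0:H3→d1:-→d2:-→d3:-→d4:-→d5:-→d6:-→d7:-→d8:-→d9:-→d10:-→d11:-→d12:-→d13:-→d14:-→d15:-→d16:-→d17:-→d18:-→d19:-→d20:-→d21:-→d22:-→d23:-→d24:-→d25:-→d26:-→d27:-→d28:-→d29:-→d30:-→d31:-→d32:H1 -> H1
  - 232.26.221.242/32 clear@32
  lookup 4.130.130.237: bits ε walk d0:H3 -> H3
  + 215.115.0.0/16 (H0) depth=16
  + 215.115.173.0/28 (H2) depth=28
  + 232.26.221.0/24 (H2) depth=24
  + 229.144.0.0/12 (H2) depth=12
  lookup 250.112.57.149: bits 111 walk d0:H3→d1:-→d2:-→d3:- -> H3
  lookup 229.144.11.229: bits 111001011001 walk d0:H3→d1:-→d2:-→d3:-→d4:-→d5:-→d6:-→d7:-→d8:-→d9:-→d10:-→d11:-→d12:H2 -> H2
  lookup 215.115.173.2: bits 1101011101110011101011010000 walk d0:H3→d1:-→d2:-→d3:-→d4:-→d5:-→d6:-→d7:-→d8:-→d9:-→d10:-→d11:-→d12:-→d13:-→d14:-→d15:-→d16:H0→d17:-→d18:-→d19:-→d20:-→d21:-→d22:-→d23:-→d24:-→d25:-→d26:-→d27:-→d28:H2 -> H2
  lookup 229.146.100.14: bits 111001011001 walk d0:H3→d1:-→d2:-→d3:-→d4:-→d5:-→d6:-→d7:-→d8:-→d9:-→d10:-→d11:-→d12:H2 -> H2
  lookup 232.26.221.1: bits 111010000001101011011101 walk d0:H3→d1:-→d2:-→d3:-→d4:-→d5:-→d6:-→d7:-→d8:-→d9:-→d10:-→d11:-→d12:-→d13:-→d14:-→d15:-→d16:-→d17:-→d18:-→d19:-→d20:-→d21:-→d22:-→d23:-→d24:H2 -> H2
  + 232.26.221.240/28 (H0) depth=28
  + 0.0.0.0/0 (H3) depth=0
  + 229.150.0.0/16 (H1) depth=16
  + 229.144.0.0/12 (H3) depth=12
  + 232.0.0.0/8 (H3) depth=8
  + 232.26.221.0/24 (H2) depth=24
  + 128.0.0.0/1 (H0) depth=1
  + 232.26.208.0/20 (H3) depth=20
  lookup 232.26.208.31: bits 11101000000110101101 walk d0:H3→d1:H0→d2:-→d3:-→d4:-→d5:-→d6:-→d7:-→d8:H3→d9:-→d10:-→d11:-→d12:-→d13:-→d14:-→d15:-→d16:-→d17:-→d18:-→d19:-→d20:H3 -> H3
  + 215.115.173.13/32 (H3) depth=32
  lookup 128.116.247.68: bits 1 walk d0:H3→d1:H0 -> H0

== LOOKUPS ==
["H1","H3","H3","H2","H2","H2","H2","H3","H0"]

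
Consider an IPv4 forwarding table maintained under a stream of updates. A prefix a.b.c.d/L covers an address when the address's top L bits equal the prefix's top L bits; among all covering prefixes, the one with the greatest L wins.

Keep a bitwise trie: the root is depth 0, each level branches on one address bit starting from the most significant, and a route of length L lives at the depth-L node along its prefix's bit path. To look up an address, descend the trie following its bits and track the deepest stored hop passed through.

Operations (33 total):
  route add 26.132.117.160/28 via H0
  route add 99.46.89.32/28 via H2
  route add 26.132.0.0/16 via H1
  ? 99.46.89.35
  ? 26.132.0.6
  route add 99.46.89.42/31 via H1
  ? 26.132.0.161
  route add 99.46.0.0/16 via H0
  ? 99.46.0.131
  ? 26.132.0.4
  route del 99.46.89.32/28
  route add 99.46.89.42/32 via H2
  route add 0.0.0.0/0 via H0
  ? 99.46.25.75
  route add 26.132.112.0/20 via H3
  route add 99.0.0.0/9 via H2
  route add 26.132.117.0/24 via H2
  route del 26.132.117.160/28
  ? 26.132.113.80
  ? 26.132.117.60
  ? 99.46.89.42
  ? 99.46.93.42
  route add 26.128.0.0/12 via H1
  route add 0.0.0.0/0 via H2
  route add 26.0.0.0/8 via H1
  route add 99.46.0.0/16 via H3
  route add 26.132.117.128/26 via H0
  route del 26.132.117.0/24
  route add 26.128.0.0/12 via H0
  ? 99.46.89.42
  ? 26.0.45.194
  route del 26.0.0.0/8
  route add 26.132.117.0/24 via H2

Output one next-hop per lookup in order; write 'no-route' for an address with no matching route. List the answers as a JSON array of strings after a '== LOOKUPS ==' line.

Process each operation:
  add 26.132.117.160/28 -> H0 at depth 28
  add 99.46.89.32/28 -> H2 at depth 28
  add 26.132.0.0/16 -> H1 at depth 16
  lookup 99.46.89.35: bits 0110001100101110010110010010 walk d0:-→d1:-→d2:-→d3:-→d4:-→d5:-→d6:-→d7:-→d8:-→d9:-→d10:-→d11:-→d12:-→d13:-→d14:-→d15:-→d16:-→d17:-→d18:-→d19:-→d20:-→d21:-→d22:-→d23:-→d24:-→d25:-→d26:-→d27:-→d28:H2 -> H2
  lookup 26.132.0.6: bits 00011010100001000 walk d0:-→d1:-→d2:-→d3:-→d4:-→d5:-→d6:-→d7:-→d8:-→d9:-→d10:-→d11:-→d12:-→d13:-→d14:-→d15:-→d16:H1→d17:- -> H1
  add 99.46.89.42/31 -> H1 at depth 31
  lookup 26.132.0.161: bits 00011010100001000 walk d0:-→d1:-→d2:-→d3:-→d4:-→d5:-→d6:-→d7:-→d8:-→d9:-→d10:-→d11:-→d12:-→d13:-→d14:-→d15:-→d16:H1→d17:- -> H1
  add 99.46.0.0/16 -> H0 at depth 16
  lookup 99.46.0.131: bits 01100011001011100 walk d0:-→d1:-→d2:-→d3:-→d4:-→d5:-→d6:-→d7:-→d8:-→d9:-→d10:-→d11:-→d12:-→d13:-→d14:-→d15:-→d16:H0→d17:- -> H0
  lookup 26.132.0.4: bits 00011010100001000 walk d0:-→d1:-→d2:-→d3:-→d4:-→d5:-→d6:-→d7:-→d8:-→d9:-→d10:-→d11:-→d12:-→d13:-→d14:-→d15:-→d16:H1→d17:- -> H1
  del 99.46.89.32/28 (clear depth 28)
  add 99.46.89.42/32 -> H2 at depth 32
  add 0.0.0.0/0 -> H0 at depth 0
  lookup 99.46.25.75: bits 01100011001011100 walk d0:H0→d1:-→d2:-→d3:-→d4:-→d5:-→d6:-→d7:-→d8:-→d9:-→d10:-→d11:-→d12:-→d13:-→d14:-→d15:-→d16:H0→d17:- -> H0
  add 26.132.112.0/20 -> H3 at depth 20
  add 99.0.0.0/9 -> H2 at depth 9
  add 26.132.117.0/24 -> H2 at depth 24
  del 26.132.117.160/28 (clear depth 28)
  lookup 26.132.113.80: bits 000110101000010001110 walk d0:H0→d1:-→d2:-→d3:-→d4:-→d5:-→d6:-→d7:-→d8:-→d9:-→d10:-→d11:-→d12:-→d13:-→d14:-→d15:-→d16:H1→d17:-→d18:-→d19:-→d20:H3→d21:- -> H3
  lookup 26.132.117.60: bits 000110101000010001110101 walk d0:H0→d1:-→d2:-→d3:-→d4:-→d5:-→d6:-→d7:-→d8:-→d9:-→d10:-→d11:-→d12:-→d13:-→d14:-→d15:-→d16:H1→d17:-→d18:-→d19:-→d20:H3→d21:-→d22:-→d23:-→d24:H2 -> H2
  lookup 99.46.89.42: bits 01100011001011100101100100101010 walk d0:H0→d1:-→d2:-→d3:-→d4:-→d5:-→d6:-→d7:-→d8:-→d9:H2→d10:-→d11:-→d12:-→d13:-→d14:-→d15:-→d16:H0→d17:-→d18:-→d19:-→d20:-→d21:-→d22:-→d23:-→d24:-→d25:-→d26:-→d27:-→d28:-→d29:-→d30:-→d31:H1→d32:H2 -> H2
  lookup 99.46.93.42: bits 011000110010111001011 walk d0:H0→d1:-→d2:-→d3:-→d4:-→d5:-→d6:-→d7:-→d8:-→d9:H2→d10:-→d11:-→d12:-→d13:-→d14:-→d15:-→d16:H0→d17:-→d18:-→d19:-→d20:-→d21:- -> H0
  add 26.128.0.0/12 -> H1 at depth 12
  add 0.0.0.0/0 -> H2 at depth 0
  add 26.0.0.0/8 -> H1 at depth 8
  add 99.46.0.0/16 -> H3 at depth 16
  add 26.132.117.128/26 -> H0 at depth 26
  del 26.132.117.0/24 (clear depth 24)
  add 26.128.0.0/12 -> H0 at depth 12
  lookup 99.46.89.42: bits 01100011001011100101100100101010 walk d0:H2→d1:-→d2:-→d3:-→d4:-→d5:-→d6:-→d7:-→d8:-→d9:H2→d10:-→d11:-→d12:-→d13:-→d14:-→d15:-→d16:H3→d17:-→d18:-→d19:-→d20:-→d21:-→d22:-→d23:-→d24:-→d25:-→d26:-→d27:-→d28:-→d29:-→d30:-→d31:H1→d32:H2 -> H2
  lookup 26.0.45.194: bits 00011010 walk d0:H2→d1:-→d2:-→d3:-→d4:-→d5:-→d6:-→d7:-→d8:H1 -> H1
  del 26.0.0.0/8 (clear depth 8)
  add 26.132.117.0/24 -> H2 at depth 24

== LOOKUPS ==
["H2","H1","H1","H0","H1","H0","H3","H2","H2","H0","H2","H1"]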